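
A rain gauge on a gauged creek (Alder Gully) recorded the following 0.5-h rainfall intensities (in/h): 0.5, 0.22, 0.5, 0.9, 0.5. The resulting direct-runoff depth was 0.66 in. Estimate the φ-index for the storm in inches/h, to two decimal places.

φ ≈ 0.27 in/h

Only the 4 blocks with intensity above φ contribute runoff: 0.5, 0.5, 0.9, 0.5 in/h.
Σ(I−φ)·Δt = d  ⇒  (0.5+0.5+0.9+0.5 − 4φ)·0.5 = 0.66
φ = (2.400 − 0.66/0.5) / 4 = 0.27 in/h.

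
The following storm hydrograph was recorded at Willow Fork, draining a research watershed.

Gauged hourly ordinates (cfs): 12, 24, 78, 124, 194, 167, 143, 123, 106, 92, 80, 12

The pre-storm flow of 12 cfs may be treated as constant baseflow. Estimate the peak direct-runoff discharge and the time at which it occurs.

Subtracting baseflow gives direct-runoff ordinates: 0.0, 12.0, 66.0, 112.0, 182.0, 155.0, 131.0, 111.0, 94.0, 80.0, 68.0, 0.0 cfs.
The maximum is 182.0 cfs, occurring at the reading for t = 4 h.

Q_p = 182.0 cfs at t = 4 h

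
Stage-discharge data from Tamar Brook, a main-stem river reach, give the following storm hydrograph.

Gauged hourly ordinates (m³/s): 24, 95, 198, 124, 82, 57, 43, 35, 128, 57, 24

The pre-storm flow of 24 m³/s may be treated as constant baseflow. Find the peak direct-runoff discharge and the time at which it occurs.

Q_p = 174.0 m³/s at t = 2 h

Subtracting baseflow gives direct-runoff ordinates: 0.0, 71.0, 174.0, 100.0, 58.0, 33.0, 19.0, 11.0, 104.0, 33.0, 0.0 m³/s.
The maximum is 174.0 m³/s, occurring at the reading for t = 2 h.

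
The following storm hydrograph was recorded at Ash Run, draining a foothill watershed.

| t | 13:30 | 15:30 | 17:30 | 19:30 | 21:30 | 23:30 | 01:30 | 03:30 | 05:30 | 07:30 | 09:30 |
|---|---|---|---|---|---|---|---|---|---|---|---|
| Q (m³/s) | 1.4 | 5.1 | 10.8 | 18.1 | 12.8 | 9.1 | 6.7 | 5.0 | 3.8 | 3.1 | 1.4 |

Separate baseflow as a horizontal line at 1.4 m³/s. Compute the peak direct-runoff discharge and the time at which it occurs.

Subtracting baseflow gives direct-runoff ordinates: 0.0, 3.7, 9.4, 16.7, 11.4, 7.7, 5.3, 3.6, 2.4, 1.7, 0.0 m³/s.
The maximum is 16.7 m³/s, occurring at the reading for t = 19:30.

Q_p = 16.7 m³/s at t = 19:30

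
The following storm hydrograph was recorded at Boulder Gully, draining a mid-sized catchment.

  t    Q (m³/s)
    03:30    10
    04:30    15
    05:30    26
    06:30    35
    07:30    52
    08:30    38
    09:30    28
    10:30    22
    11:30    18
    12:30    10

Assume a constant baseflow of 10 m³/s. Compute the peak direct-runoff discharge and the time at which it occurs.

Q_p = 42.0 m³/s at t = 07:30

Subtracting baseflow gives direct-runoff ordinates: 0.0, 5.0, 16.0, 25.0, 42.0, 28.0, 18.0, 12.0, 8.0, 0.0 m³/s.
The maximum is 42.0 m³/s, occurring at the reading for t = 07:30.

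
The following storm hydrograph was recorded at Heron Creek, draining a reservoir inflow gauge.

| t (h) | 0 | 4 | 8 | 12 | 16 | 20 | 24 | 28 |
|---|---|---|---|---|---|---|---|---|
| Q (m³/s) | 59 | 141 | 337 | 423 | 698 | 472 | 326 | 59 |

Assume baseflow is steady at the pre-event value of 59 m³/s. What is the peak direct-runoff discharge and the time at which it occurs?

Subtracting baseflow gives direct-runoff ordinates: 0.0, 82.0, 278.0, 364.0, 639.0, 413.0, 267.0, 0.0 m³/s.
The maximum is 639.0 m³/s, occurring at the reading for t = 16 h.

Q_p = 639.0 m³/s at t = 16 h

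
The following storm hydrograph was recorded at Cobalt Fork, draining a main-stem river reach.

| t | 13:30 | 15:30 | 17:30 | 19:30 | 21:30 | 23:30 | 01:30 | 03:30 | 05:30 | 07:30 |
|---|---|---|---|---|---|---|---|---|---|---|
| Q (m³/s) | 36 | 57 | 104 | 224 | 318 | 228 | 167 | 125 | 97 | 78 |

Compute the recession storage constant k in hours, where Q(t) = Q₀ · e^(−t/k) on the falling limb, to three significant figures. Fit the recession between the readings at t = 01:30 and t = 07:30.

k ≈ 7.88 h

On the falling limb, Q drops from 167 to 78 m³/s between t = 01:30 and t = 07:30 (Δt = 6 h).
k = −Δt / ln(Q₂/Q₁) = −6 / ln(78/167) = 7.88 h.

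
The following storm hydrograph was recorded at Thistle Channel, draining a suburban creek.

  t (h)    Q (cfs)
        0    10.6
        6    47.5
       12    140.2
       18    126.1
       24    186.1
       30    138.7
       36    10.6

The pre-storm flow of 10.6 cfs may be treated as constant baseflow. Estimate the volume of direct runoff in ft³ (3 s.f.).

V ≈ 1.26 × 10^7 ft³

Direct-runoff ordinates (Q − Q_b): 0.0, 36.9, 129.6, 115.5, 175.5, 128.1, 0.0 cfs.
ΣQ_DR = 585.6 cfs.
With Δt = 6 h = 21600 s, V = ΣQ_DR · Δt = 585.6 × 21600 = 1.26 × 10^7 ft³.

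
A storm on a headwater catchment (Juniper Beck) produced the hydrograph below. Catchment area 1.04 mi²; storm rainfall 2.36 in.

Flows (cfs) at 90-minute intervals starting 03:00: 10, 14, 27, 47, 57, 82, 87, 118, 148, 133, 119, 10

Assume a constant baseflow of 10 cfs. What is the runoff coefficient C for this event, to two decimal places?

ΣQ_DR = 732.0 cfs; V = ΣQ_DR·Δt = 3.953 × 10^6 ft³.
Runoff depth d = V / A = 1.636 in.
C = d / P = 1.636 / 2.36 = 0.69.

C ≈ 0.69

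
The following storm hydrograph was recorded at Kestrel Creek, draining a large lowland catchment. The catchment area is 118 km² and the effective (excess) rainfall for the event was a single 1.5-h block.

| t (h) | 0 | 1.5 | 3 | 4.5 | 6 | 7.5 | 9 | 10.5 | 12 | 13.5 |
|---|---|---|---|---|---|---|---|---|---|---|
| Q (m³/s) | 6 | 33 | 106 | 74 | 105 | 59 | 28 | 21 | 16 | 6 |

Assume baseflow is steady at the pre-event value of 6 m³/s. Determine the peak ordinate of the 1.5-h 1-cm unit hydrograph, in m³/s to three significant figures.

U_p ≈ 55.5 m³/s

Direct runoff: 0.0, 27.0, 100.0, 68.0, 99.0, 53.0, 22.0, 15.0, 10.0, 0.0 m³/s; ΣQ_DR = 394.0 m³/s, peak = 100.0 m³/s.
Runoff depth d = ΣQ_DR·Δt / A = 394.0 × 5400 / (118 km²) = 18.03 mm.
The 1-cm UH is the DRH scaled by (10 mm)/d, so U_p = 100.0 × 10/18.03 = 55.5 m³/s.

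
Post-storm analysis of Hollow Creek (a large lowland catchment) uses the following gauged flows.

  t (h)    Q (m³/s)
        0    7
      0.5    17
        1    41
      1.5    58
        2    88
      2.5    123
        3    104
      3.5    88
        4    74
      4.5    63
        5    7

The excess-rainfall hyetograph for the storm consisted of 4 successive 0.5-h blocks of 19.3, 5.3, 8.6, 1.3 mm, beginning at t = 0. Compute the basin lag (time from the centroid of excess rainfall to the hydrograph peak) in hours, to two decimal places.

Centroid of excess rainfall: t_c = Σ P_i·t̄_i / ΣP_i = 0.6326 h (block centres at 0.25, 0.75, 1.25, 1.75 h).
Hydrograph peak occurs at t = 2.5 h, so basin lag t_L = 2.5 − 0.6326 = 1.87 h.

t_L ≈ 1.87 h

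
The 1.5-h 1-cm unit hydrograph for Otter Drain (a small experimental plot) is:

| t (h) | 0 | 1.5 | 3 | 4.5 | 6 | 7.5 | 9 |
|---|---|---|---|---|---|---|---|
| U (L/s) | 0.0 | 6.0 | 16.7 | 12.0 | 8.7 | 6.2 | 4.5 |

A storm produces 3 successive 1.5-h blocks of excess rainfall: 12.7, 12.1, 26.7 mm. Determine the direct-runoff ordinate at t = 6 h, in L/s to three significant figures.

By discrete convolution, Q_j = Σ (P_i / 10 mm) · U_{j−i}.
At t = 6 h (j=4): Q = (12.7/10)·8.7 + (12.1/10)·12.0 + (26.7/10)·16.7 = 70.2 L/s.

Q ≈ 70.2 L/s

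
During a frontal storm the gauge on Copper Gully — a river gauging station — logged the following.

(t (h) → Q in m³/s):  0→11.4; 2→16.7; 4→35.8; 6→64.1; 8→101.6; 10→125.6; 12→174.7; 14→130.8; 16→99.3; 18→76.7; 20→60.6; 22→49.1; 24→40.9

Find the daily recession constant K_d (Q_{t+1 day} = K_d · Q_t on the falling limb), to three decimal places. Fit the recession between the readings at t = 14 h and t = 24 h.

K_d ≈ 0.061

Between t = 14 h and t = 24 h the flow falls from 130.8 to 40.9 m³/s over 5×2 h = 10 h.
Per-interval ratio K = (40.9/130.8)^(1/5) = 0.7925; K_d = K^(24/2) = 0.061.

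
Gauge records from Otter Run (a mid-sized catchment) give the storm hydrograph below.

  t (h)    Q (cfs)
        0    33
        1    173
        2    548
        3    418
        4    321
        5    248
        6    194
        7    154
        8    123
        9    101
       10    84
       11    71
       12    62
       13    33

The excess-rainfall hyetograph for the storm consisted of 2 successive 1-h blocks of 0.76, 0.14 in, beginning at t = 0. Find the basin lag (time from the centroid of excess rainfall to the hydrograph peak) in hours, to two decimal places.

Centroid of excess rainfall: t_c = Σ P_i·t̄_i / ΣP_i = 0.6556 h (block centres at 0.5, 1.5 h).
Hydrograph peak occurs at t = 2 h, so basin lag t_L = 2 − 0.6556 = 1.34 h.

t_L ≈ 1.34 h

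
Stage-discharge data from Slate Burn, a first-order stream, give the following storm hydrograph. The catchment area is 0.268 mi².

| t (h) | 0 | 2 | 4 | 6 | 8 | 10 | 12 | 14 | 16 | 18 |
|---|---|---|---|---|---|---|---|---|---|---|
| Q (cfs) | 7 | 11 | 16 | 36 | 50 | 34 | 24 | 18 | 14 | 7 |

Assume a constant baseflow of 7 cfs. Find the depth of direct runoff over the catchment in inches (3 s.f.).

d ≈ 1.70 in

Direct runoff: 0.0, 4.0, 9.0, 29.0, 43.0, 27.0, 17.0, 11.0, 7.0, 0.0 cfs; ΣQ_DR = 147.0 cfs.
V = ΣQ_DR · Δt = 147.0 × 7200 s = 1.058 × 10^6 ft³.
Over A = 0.268 mi², depth = V / A = 1.70 in.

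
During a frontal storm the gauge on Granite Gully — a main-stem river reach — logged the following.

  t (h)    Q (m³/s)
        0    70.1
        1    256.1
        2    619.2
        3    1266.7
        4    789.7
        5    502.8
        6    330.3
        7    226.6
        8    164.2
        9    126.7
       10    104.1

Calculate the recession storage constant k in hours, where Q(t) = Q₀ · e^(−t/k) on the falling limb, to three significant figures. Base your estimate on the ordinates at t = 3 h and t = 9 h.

k ≈ 2.61 h

On the falling limb, Q drops from 1266.7 to 126.7 m³/s between t = 3 h and t = 9 h (Δt = 6 h).
k = −Δt / ln(Q₂/Q₁) = −6 / ln(126.7/1266.7) = 2.61 h.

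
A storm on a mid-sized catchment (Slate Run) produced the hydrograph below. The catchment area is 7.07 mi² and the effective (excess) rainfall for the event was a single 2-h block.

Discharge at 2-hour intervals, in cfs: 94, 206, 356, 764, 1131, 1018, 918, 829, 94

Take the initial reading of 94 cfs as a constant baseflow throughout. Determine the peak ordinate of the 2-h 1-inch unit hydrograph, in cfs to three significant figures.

Direct runoff: 0.0, 112.0, 262.0, 670.0, 1037.0, 924.0, 824.0, 735.0, 0.0 cfs; ΣQ_DR = 4564 cfs, peak = 1037.0 cfs.
Runoff depth d = ΣQ_DR·Δt / A = 4564 × 7200 / (7.07 mi²) = 2.001 in.
The 1-inch UH is the DRH scaled by (1 in)/d, so U_p = 1037.0 × 1/2.001 = 518 cfs.

U_p ≈ 518 cfs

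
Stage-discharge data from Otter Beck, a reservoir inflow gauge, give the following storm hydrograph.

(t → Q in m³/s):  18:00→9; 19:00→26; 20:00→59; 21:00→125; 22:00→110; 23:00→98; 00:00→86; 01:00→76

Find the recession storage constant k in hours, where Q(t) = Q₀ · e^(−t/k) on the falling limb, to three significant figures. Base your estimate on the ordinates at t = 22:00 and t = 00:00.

On the falling limb, Q drops from 110 to 86 m³/s between t = 22:00 and t = 00:00 (Δt = 2 h).
k = −Δt / ln(Q₂/Q₁) = −2 / ln(86/110) = 8.13 h.

k ≈ 8.13 h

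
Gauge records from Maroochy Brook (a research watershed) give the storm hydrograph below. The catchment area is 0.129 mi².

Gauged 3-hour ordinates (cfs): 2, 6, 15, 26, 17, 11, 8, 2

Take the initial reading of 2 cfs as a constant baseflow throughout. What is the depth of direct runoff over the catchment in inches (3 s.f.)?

Direct runoff: 0.0, 4.0, 13.0, 24.0, 15.0, 9.0, 6.0, 0.0 cfs; ΣQ_DR = 71.00 cfs.
V = ΣQ_DR · Δt = 71.00 × 10800 s = 7.668 × 10^5 ft³.
Over A = 0.129 mi², depth = V / A = 2.56 in.

d ≈ 2.56 in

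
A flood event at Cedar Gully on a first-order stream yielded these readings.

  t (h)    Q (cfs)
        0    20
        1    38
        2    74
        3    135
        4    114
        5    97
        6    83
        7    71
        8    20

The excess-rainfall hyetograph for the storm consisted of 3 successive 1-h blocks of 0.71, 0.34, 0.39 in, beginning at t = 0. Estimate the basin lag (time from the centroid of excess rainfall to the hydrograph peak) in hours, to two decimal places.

t_L ≈ 1.72 h

Centroid of excess rainfall: t_c = Σ P_i·t̄_i / ΣP_i = 1.2778 h (block centres at 0.5, 1.5, 2.5 h).
Hydrograph peak occurs at t = 3 h, so basin lag t_L = 3 − 1.2778 = 1.72 h.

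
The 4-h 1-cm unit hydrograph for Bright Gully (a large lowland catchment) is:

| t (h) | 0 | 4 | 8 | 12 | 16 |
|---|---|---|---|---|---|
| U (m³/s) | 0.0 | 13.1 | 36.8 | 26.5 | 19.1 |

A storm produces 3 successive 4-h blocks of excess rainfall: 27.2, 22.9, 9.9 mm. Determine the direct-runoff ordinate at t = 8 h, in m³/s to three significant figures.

By discrete convolution, Q_j = Σ (P_i / 10 mm) · U_{j−i}.
At t = 8 h (j=2): Q = (27.2/10)·36.8 + (22.9/10)·13.1 + (9.9/10)·0.0 = 130 m³/s.

Q ≈ 130 m³/s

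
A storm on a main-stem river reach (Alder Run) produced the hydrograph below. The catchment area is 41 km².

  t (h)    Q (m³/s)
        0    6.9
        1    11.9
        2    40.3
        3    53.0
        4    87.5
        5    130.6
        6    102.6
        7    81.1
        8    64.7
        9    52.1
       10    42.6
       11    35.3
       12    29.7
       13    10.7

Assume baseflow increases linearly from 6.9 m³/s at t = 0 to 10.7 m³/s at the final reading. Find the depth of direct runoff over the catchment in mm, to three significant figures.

Direct runoff: 0.00, 4.71, 32.82, 45.22, 79.43, 122.24, 93.95, 72.15, 55.46, 42.57, 32.78, 25.18, 19.29, 0.00 m³/s; ΣQ_DR = 625.8 m³/s.
V = ΣQ_DR · Δt = 625.8 × 3600 s = 2.253 × 10^6 m³.
Over A = 41 km², depth = V / A = 54.9 mm.

d ≈ 54.9 mm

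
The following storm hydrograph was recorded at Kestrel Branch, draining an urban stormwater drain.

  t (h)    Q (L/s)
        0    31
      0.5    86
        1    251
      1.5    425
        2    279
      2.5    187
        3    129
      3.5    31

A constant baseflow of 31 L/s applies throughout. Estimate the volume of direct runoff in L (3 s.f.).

Direct-runoff ordinates (Q − Q_b): 0.0, 55.0, 220.0, 394.0, 248.0, 156.0, 98.0, 0.0 L/s.
ΣQ_DR = 1171 L/s.
With Δt = 0.5 h = 1800 s, V = ΣQ_DR · Δt = 1171 × 1800 = 2.11 × 10^6 L.

V ≈ 2.11 × 10^6 L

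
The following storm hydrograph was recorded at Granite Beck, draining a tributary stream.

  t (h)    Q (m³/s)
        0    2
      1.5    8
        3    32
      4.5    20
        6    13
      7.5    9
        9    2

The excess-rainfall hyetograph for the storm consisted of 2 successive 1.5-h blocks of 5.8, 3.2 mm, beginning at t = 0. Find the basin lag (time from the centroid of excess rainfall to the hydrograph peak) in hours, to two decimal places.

Centroid of excess rainfall: t_c = Σ P_i·t̄_i / ΣP_i = 1.2833 h (block centres at 0.75, 2.25 h).
Hydrograph peak occurs at t = 3 h, so basin lag t_L = 3 − 1.2833 = 1.72 h.

t_L ≈ 1.72 h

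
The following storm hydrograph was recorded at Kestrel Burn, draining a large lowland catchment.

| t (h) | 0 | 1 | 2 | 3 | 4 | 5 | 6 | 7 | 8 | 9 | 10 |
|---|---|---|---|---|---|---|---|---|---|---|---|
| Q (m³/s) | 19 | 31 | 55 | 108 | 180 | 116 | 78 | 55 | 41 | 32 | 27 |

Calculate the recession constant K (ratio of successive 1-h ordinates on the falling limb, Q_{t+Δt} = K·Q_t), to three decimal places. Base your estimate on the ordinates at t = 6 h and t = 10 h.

K ≈ 0.767

Using the recession-limb readings at t = 6 h and t = 10 h: Q falls from 78 to 27 m³/s over 4 intervals.
K = (Q₂/Q₁)^(1/4) = (27/78)^(1/4) = 0.767.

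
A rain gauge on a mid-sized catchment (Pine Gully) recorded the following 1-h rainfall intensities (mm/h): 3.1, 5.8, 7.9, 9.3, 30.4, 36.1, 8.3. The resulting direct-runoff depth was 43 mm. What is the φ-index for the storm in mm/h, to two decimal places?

φ ≈ 11.75 mm/h

Only the 2 blocks with intensity above φ contribute runoff: 30.4, 36.1 mm/h.
Σ(I−φ)·Δt = d  ⇒  (30.4+36.1 − 2φ)·1 = 43
φ = (66.50 − 43/1) / 2 = 11.75 mm/h.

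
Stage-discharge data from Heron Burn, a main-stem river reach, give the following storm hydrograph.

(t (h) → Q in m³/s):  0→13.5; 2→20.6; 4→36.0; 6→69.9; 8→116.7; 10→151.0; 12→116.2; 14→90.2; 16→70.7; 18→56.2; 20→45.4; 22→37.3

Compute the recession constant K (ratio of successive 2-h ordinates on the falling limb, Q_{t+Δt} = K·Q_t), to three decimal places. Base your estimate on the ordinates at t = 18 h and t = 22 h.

Using the recession-limb readings at t = 18 h and t = 22 h: Q falls from 56.2 to 37.3 m³/s over 2 intervals.
K = (Q₂/Q₁)^(1/2) = (37.3/56.2)^(1/2) = 0.815.

K ≈ 0.815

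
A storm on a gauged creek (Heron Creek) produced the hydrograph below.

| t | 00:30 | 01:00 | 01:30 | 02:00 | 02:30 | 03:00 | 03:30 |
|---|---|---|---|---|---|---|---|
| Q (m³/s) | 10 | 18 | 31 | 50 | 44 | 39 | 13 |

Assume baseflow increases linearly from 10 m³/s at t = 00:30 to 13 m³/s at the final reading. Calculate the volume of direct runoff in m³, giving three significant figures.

V ≈ 2.24 × 10^5 m³

Direct-runoff ordinates (Q − Q_b): 0.00, 7.50, 20.00, 38.50, 32.00, 26.50, 0.00 m³/s.
ΣQ_DR = 124.5 m³/s.
With Δt = 0.5 h = 1800 s, V = ΣQ_DR · Δt = 124.5 × 1800 = 2.24 × 10^5 m³.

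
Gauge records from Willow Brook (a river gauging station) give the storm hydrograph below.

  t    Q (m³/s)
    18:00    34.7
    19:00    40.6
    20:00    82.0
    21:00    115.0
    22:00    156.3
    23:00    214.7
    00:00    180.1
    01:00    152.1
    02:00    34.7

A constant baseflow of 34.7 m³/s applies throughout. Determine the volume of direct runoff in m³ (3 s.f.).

V ≈ 2.51 × 10^6 m³

Direct-runoff ordinates (Q − Q_b): 0.0, 5.9, 47.3, 80.3, 121.6, 180.0, 145.4, 117.4, 0.0 m³/s.
ΣQ_DR = 697.9 m³/s.
With Δt = 1 h = 3600 s, V = ΣQ_DR · Δt = 697.9 × 3600 = 2.51 × 10^6 m³.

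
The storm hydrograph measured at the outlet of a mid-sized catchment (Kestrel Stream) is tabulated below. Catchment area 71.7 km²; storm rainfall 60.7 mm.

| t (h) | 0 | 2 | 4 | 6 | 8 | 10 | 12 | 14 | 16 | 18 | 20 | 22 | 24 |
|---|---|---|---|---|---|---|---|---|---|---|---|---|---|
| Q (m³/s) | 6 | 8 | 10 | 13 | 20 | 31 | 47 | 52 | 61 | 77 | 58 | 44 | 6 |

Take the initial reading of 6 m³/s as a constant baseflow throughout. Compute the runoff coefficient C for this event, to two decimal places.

ΣQ_DR = 355.0 m³/s; V = ΣQ_DR·Δt = 2.556 × 10^6 m³.
Runoff depth d = V / A = 35.65 mm.
C = d / P = 35.65 / 60.7 = 0.59.

C ≈ 0.59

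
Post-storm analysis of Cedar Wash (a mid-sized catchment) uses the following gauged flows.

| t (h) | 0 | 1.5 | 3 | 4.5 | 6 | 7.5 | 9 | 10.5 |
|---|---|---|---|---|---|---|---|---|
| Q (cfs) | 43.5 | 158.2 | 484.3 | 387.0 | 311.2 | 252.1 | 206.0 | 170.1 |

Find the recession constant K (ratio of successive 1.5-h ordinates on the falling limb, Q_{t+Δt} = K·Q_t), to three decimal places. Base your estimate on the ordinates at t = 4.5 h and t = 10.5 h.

K ≈ 0.814

Using the recession-limb readings at t = 4.5 h and t = 10.5 h: Q falls from 387.0 to 170.1 cfs over 4 intervals.
K = (Q₂/Q₁)^(1/4) = (170.1/387.0)^(1/4) = 0.814.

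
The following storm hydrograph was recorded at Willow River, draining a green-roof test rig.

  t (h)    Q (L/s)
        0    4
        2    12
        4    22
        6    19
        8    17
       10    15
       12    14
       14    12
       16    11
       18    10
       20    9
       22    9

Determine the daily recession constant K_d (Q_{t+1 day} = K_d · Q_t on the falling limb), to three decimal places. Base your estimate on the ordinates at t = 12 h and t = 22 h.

K_d ≈ 0.346

Between t = 12 h and t = 22 h the flow falls from 14 to 9 L/s over 5×2 h = 10 h.
Per-interval ratio K = (9/14)^(1/5) = 0.9154; K_d = K^(24/2) = 0.346.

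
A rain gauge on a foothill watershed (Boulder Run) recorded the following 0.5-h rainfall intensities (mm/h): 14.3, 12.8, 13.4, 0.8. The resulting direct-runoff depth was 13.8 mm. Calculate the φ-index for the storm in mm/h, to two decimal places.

Only the 3 blocks with intensity above φ contribute runoff: 14.3, 12.8, 13.4 mm/h.
Σ(I−φ)·Δt = d  ⇒  (14.3+12.8+13.4 − 3φ)·0.5 = 13.8
φ = (40.50 − 13.8/0.5) / 3 = 4.30 mm/h.

φ ≈ 4.30 mm/h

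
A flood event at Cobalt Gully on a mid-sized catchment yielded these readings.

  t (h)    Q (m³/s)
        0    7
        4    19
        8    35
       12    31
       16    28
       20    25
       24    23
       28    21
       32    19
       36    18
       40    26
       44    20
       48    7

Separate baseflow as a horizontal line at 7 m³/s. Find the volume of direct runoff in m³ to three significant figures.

V ≈ 2.71 × 10^6 m³

Direct-runoff ordinates (Q − Q_b): 0.0, 12.0, 28.0, 24.0, 21.0, 18.0, 16.0, 14.0, 12.0, 11.0, 19.0, 13.0, 0.0 m³/s.
ΣQ_DR = 188.0 m³/s.
With Δt = 4 h = 14400 s, V = ΣQ_DR · Δt = 188.0 × 14400 = 2.71 × 10^6 m³.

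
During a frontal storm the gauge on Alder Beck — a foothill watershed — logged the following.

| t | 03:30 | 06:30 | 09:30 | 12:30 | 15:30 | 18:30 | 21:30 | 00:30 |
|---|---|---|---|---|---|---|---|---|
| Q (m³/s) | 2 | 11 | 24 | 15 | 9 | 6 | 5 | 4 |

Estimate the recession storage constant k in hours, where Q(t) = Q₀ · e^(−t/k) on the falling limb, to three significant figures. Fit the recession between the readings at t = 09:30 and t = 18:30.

k ≈ 6.49 h

On the falling limb, Q drops from 24 to 6 m³/s between t = 09:30 and t = 18:30 (Δt = 9 h).
k = −Δt / ln(Q₂/Q₁) = −9 / ln(6/24) = 6.49 h.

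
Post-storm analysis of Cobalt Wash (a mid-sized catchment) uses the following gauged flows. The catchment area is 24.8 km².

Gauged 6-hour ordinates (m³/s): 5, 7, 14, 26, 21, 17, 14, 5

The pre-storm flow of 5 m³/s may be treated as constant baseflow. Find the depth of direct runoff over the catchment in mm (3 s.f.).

Direct runoff: 0.0, 2.0, 9.0, 21.0, 16.0, 12.0, 9.0, 0.0 m³/s; ΣQ_DR = 69.00 m³/s.
V = ΣQ_DR · Δt = 69.00 × 21600 s = 1.490 × 10^6 m³.
Over A = 24.8 km², depth = V / A = 60.1 mm.

d ≈ 60.1 mm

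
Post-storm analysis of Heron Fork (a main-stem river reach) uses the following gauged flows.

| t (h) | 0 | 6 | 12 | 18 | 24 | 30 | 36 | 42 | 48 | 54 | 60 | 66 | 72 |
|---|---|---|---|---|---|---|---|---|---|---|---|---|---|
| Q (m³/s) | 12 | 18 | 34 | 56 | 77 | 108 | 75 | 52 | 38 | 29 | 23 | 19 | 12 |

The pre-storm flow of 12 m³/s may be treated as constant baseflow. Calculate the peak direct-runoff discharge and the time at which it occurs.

Q_p = 96.0 m³/s at t = 30 h

Subtracting baseflow gives direct-runoff ordinates: 0.0, 6.0, 22.0, 44.0, 65.0, 96.0, 63.0, 40.0, 26.0, 17.0, 11.0, 7.0, 0.0 m³/s.
The maximum is 96.0 m³/s, occurring at the reading for t = 30 h.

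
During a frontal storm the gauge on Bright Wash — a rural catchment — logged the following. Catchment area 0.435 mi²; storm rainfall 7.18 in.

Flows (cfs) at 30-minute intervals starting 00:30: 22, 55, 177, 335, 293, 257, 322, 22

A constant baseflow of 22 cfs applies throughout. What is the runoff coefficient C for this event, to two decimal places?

ΣQ_DR = 1307 cfs; V = ΣQ_DR·Δt = 2.353 × 10^6 ft³.
Runoff depth d = V / A = 2.328 in.
C = d / P = 2.328 / 7.18 = 0.32.

C ≈ 0.32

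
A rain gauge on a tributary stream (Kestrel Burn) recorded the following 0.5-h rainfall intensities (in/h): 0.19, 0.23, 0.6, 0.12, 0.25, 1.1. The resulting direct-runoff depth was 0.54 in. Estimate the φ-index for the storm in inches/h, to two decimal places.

Only the 2 blocks with intensity above φ contribute runoff: 0.6, 1.1 in/h.
Σ(I−φ)·Δt = d  ⇒  (0.6+1.1 − 2φ)·0.5 = 0.54
φ = (1.700 − 0.54/0.5) / 2 = 0.31 in/h.

φ ≈ 0.31 in/h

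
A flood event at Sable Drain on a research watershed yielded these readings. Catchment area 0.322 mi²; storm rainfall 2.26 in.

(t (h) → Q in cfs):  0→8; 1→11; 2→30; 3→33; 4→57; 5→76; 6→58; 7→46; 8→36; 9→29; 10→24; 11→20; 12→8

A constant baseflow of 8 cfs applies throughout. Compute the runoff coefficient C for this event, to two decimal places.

ΣQ_DR = 332.0 cfs; V = ΣQ_DR·Δt = 1.195 × 10^6 ft³.
Runoff depth d = V / A = 1.598 in.
C = d / P = 1.598 / 2.26 = 0.71.

C ≈ 0.71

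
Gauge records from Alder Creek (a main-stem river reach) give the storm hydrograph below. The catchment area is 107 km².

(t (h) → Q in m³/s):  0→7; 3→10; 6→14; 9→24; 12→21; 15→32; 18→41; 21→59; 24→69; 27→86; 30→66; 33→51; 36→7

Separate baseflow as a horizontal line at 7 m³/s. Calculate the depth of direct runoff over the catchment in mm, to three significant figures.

Direct runoff: 0.0, 3.0, 7.0, 17.0, 14.0, 25.0, 34.0, 52.0, 62.0, 79.0, 59.0, 44.0, 0.0 m³/s; ΣQ_DR = 396.0 m³/s.
V = ΣQ_DR · Δt = 396.0 × 10800 s = 4.277 × 10^6 m³.
Over A = 107 km², depth = V / A = 40.0 mm.

d ≈ 40.0 mm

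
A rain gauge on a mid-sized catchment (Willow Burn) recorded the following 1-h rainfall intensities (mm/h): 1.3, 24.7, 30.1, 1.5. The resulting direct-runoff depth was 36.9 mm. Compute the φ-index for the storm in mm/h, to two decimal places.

φ ≈ 8.95 mm/h

Only the 2 blocks with intensity above φ contribute runoff: 24.7, 30.1 mm/h.
Σ(I−φ)·Δt = d  ⇒  (24.7+30.1 − 2φ)·1 = 36.9
φ = (54.80 − 36.9/1) / 2 = 8.95 mm/h.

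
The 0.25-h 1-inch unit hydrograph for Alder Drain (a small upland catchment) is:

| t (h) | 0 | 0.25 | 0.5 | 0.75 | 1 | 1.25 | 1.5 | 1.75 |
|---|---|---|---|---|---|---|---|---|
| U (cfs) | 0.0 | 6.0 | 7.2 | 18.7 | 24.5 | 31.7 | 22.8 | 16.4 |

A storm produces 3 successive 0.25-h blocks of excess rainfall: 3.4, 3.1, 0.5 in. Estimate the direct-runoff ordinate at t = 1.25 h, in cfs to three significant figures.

Q ≈ 193 cfs

By discrete convolution, Q_j = Σ (P_i / 1 in) · U_{j−i}.
At t = 1.25 h (j=5): Q = (3.4/1)·31.7 + (3.1/1)·24.5 + (0.5/1)·18.7 = 193 cfs.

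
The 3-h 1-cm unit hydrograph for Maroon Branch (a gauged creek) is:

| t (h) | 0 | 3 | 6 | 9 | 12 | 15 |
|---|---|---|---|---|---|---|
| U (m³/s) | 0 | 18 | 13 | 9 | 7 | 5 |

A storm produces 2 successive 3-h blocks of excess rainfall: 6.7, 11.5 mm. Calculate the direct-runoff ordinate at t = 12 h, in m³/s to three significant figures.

By discrete convolution, Q_j = Σ (P_i / 10 mm) · U_{j−i}.
At t = 12 h (j=4): Q = (6.7/10)·7 + (11.5/10)·9 = 15.0 m³/s.

Q ≈ 15.0 m³/s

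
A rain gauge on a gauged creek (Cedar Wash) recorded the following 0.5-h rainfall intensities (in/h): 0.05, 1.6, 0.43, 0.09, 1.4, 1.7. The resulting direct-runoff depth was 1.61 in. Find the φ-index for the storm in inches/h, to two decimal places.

Only the 3 blocks with intensity above φ contribute runoff: 1.6, 1.4, 1.7 in/h.
Σ(I−φ)·Δt = d  ⇒  (1.6+1.4+1.7 − 3φ)·0.5 = 1.61
φ = (4.700 − 1.61/0.5) / 3 = 0.49 in/h.

φ ≈ 0.49 in/h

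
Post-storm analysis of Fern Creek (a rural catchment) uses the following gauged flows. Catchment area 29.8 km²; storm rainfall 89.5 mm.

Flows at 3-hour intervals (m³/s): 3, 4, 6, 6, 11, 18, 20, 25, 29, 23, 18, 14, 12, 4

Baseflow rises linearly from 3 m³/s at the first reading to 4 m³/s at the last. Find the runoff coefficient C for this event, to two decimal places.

ΣQ_DR = 144.0 m³/s; V = ΣQ_DR·Δt = 1.555 × 10^6 m³.
Runoff depth d = V / A = 52.19 mm.
C = d / P = 52.19 / 89.5 = 0.58.

C ≈ 0.58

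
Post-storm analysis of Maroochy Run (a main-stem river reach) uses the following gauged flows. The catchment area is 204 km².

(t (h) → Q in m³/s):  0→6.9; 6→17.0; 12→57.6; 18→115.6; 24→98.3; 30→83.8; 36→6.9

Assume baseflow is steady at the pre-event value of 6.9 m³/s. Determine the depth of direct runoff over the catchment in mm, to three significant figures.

Direct runoff: 0.0, 10.1, 50.7, 108.7, 91.4, 76.9, 0.0 m³/s; ΣQ_DR = 337.8 m³/s.
V = ΣQ_DR · Δt = 337.8 × 21600 s = 7.296 × 10^6 m³.
Over A = 204 km², depth = V / A = 35.8 mm.

d ≈ 35.8 mm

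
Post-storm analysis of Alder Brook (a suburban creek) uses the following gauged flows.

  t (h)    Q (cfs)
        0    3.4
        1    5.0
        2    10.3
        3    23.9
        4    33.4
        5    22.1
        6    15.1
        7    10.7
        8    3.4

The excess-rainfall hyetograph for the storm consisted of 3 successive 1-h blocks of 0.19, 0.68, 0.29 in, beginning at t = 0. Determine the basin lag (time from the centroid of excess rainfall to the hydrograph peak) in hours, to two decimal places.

Centroid of excess rainfall: t_c = Σ P_i·t̄_i / ΣP_i = 1.5862 h (block centres at 0.5, 1.5, 2.5 h).
Hydrograph peak occurs at t = 4 h, so basin lag t_L = 4 − 1.5862 = 2.41 h.

t_L ≈ 2.41 h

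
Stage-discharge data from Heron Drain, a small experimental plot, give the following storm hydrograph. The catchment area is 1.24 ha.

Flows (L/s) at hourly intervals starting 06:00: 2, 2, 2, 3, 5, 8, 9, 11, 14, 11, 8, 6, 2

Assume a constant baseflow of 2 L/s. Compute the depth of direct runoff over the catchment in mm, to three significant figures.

d ≈ 16.5 mm

Direct runoff: 0.0, 0.0, 0.0, 1.0, 3.0, 6.0, 7.0, 9.0, 12.0, 9.0, 6.0, 4.0, 0.0 L/s; ΣQ_DR = 57.00 L/s.
V = ΣQ_DR · Δt = 57.00 × 3600 s = 2.052 × 10^5 L.
Over A = 1.24 ha, depth = V / A = 16.5 mm.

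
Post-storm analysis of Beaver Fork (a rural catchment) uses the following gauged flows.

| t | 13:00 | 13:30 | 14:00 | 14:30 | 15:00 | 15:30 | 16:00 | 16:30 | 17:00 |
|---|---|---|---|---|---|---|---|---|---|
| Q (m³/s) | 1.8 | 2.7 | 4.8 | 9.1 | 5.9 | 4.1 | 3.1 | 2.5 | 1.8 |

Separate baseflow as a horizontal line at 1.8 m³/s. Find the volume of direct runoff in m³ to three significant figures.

Direct-runoff ordinates (Q − Q_b): 0.0, 0.9, 3.0, 7.3, 4.1, 2.3, 1.3, 0.7, 0.0 m³/s.
ΣQ_DR = 19.60 m³/s.
With Δt = 0.5 h = 1800 s, V = ΣQ_DR · Δt = 19.60 × 1800 = 35300 m³.

V ≈ 35300 m³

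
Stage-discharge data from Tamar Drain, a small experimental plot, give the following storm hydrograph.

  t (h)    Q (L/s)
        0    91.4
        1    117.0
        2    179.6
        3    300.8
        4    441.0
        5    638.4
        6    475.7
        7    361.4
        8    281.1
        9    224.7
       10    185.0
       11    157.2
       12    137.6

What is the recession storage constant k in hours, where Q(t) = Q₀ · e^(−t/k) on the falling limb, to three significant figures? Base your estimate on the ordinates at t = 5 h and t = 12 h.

k ≈ 4.56 h

On the falling limb, Q drops from 638.4 to 137.6 L/s between t = 5 h and t = 12 h (Δt = 7 h).
k = −Δt / ln(Q₂/Q₁) = −7 / ln(137.6/638.4) = 4.56 h.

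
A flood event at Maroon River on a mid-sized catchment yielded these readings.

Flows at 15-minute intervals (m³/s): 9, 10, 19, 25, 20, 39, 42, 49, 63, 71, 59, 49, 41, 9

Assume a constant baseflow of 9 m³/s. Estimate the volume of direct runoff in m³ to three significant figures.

V ≈ 3.41 × 10^5 m³

Direct-runoff ordinates (Q − Q_b): 0.0, 1.0, 10.0, 16.0, 11.0, 30.0, 33.0, 40.0, 54.0, 62.0, 50.0, 40.0, 32.0, 0.0 m³/s.
ΣQ_DR = 379.0 m³/s.
With Δt = 0.25 h = 900 s, V = ΣQ_DR · Δt = 379.0 × 900 = 3.41 × 10^5 m³.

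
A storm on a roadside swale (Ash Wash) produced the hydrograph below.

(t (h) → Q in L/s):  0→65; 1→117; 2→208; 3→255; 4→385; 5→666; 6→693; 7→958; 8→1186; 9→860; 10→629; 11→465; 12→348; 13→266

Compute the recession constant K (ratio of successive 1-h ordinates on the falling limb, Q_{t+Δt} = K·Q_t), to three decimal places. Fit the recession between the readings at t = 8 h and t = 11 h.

Using the recession-limb readings at t = 8 h and t = 11 h: Q falls from 1186 to 465 L/s over 3 intervals.
K = (Q₂/Q₁)^(1/3) = (465/1186)^(1/3) = 0.732.

K ≈ 0.732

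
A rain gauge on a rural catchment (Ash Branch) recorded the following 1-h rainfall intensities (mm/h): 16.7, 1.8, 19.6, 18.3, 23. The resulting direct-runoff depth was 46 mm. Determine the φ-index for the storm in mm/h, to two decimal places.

φ ≈ 7.90 mm/h

Only the 4 blocks with intensity above φ contribute runoff: 16.7, 19.6, 18.3, 23 mm/h.
Σ(I−φ)·Δt = d  ⇒  (16.7+19.6+18.3+23 − 4φ)·1 = 46
φ = (77.60 − 46/1) / 4 = 7.90 mm/h.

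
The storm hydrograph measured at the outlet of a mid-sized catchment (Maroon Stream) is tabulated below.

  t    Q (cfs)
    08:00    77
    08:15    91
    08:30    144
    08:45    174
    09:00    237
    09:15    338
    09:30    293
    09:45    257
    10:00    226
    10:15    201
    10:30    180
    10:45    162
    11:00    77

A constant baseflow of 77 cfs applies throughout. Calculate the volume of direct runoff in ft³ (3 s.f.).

Direct-runoff ordinates (Q − Q_b): 0.0, 14.0, 67.0, 97.0, 160.0, 261.0, 216.0, 180.0, 149.0, 124.0, 103.0, 85.0, 0.0 cfs.
ΣQ_DR = 1456 cfs.
With Δt = 0.25 h = 900 s, V = ΣQ_DR · Δt = 1456 × 900 = 1.31 × 10^6 ft³.

V ≈ 1.31 × 10^6 ft³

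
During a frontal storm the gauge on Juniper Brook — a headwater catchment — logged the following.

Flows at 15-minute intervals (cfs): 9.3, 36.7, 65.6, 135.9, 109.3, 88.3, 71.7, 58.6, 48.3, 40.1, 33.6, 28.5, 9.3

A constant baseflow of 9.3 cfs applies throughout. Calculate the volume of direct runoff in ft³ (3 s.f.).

Direct-runoff ordinates (Q − Q_b): 0.0, 27.4, 56.3, 126.6, 100.0, 79.0, 62.4, 49.3, 39.0, 30.8, 24.3, 19.2, 0.0 cfs.
ΣQ_DR = 614.3 cfs.
With Δt = 0.25 h = 900 s, V = ΣQ_DR · Δt = 614.3 × 900 = 5.53 × 10^5 ft³.

V ≈ 5.53 × 10^5 ft³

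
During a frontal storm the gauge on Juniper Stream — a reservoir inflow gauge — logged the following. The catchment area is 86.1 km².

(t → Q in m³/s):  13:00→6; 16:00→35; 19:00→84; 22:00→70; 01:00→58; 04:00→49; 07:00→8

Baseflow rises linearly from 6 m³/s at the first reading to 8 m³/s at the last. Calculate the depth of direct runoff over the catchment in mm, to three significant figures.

Direct runoff: 0.00, 28.67, 77.33, 63.00, 50.67, 41.33, 0.00 m³/s; ΣQ_DR = 261.0 m³/s.
V = ΣQ_DR · Δt = 261.0 × 10800 s = 2.819 × 10^6 m³.
Over A = 86.1 km², depth = V / A = 32.7 mm.

d ≈ 32.7 mm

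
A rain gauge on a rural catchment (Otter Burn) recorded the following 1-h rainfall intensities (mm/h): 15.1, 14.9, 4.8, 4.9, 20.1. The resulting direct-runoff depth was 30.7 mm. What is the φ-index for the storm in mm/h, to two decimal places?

φ ≈ 6.47 mm/h

Only the 3 blocks with intensity above φ contribute runoff: 15.1, 14.9, 20.1 mm/h.
Σ(I−φ)·Δt = d  ⇒  (15.1+14.9+20.1 − 3φ)·1 = 30.7
φ = (50.10 − 30.7/1) / 3 = 6.47 mm/h.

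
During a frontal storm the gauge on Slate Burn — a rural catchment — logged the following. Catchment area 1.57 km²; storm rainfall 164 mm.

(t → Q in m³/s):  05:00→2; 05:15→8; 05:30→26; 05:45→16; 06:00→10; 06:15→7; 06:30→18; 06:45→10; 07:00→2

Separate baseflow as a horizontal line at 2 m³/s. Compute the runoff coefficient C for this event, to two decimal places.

ΣQ_DR = 81.00 m³/s; V = ΣQ_DR·Δt = 72900 m³.
Runoff depth d = V / A = 46.43 mm.
C = d / P = 46.43 / 164 = 0.28.

C ≈ 0.28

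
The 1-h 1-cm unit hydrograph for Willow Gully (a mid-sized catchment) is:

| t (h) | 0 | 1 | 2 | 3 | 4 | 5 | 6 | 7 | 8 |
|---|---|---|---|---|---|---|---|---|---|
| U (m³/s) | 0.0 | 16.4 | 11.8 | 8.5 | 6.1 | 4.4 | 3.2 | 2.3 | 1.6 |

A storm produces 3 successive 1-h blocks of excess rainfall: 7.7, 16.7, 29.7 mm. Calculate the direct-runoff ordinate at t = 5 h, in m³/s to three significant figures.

Q ≈ 38.8 m³/s

By discrete convolution, Q_j = Σ (P_i / 10 mm) · U_{j−i}.
At t = 5 h (j=5): Q = (7.7/10)·4.4 + (16.7/10)·6.1 + (29.7/10)·8.5 = 38.8 m³/s.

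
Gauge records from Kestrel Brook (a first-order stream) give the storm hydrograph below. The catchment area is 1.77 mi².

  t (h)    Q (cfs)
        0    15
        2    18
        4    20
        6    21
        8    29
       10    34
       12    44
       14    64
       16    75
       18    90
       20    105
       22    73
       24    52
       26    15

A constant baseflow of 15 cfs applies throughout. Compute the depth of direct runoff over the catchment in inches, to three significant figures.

Direct runoff: 0.0, 3.0, 5.0, 6.0, 14.0, 19.0, 29.0, 49.0, 60.0, 75.0, 90.0, 58.0, 37.0, 0.0 cfs; ΣQ_DR = 445.0 cfs.
V = ΣQ_DR · Δt = 445.0 × 7200 s = 3.204 × 10^6 ft³.
Over A = 1.77 mi², depth = V / A = 0.779 in.

d ≈ 0.779 in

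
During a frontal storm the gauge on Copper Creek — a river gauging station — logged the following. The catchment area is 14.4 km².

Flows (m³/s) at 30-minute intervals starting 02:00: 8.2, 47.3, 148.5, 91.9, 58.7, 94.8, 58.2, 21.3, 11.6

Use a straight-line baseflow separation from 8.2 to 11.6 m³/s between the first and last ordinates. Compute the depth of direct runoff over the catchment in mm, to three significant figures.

d ≈ 56.4 mm

Direct runoff: 0.00, 38.67, 139.45, 82.42, 48.80, 84.47, 47.45, 10.12, 0.00 m³/s; ΣQ_DR = 451.4 m³/s.
V = ΣQ_DR · Δt = 451.4 × 1800 s = 8.125 × 10^5 m³.
Over A = 14.4 km², depth = V / A = 56.4 mm.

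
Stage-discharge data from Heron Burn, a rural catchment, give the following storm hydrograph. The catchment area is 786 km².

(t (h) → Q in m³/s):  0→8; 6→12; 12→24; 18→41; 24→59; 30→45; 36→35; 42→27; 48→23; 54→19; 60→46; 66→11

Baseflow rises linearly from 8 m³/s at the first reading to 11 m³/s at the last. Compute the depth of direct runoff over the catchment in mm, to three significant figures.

d ≈ 6.49 mm

Direct runoff: 0.00, 3.73, 15.45, 32.18, 49.91, 35.64, 25.36, 17.09, 12.82, 8.55, 35.27, 0.00 m³/s; ΣQ_DR = 236.0 m³/s.
V = ΣQ_DR · Δt = 236.0 × 21600 s = 5.098 × 10^6 m³.
Over A = 786 km², depth = V / A = 6.49 mm.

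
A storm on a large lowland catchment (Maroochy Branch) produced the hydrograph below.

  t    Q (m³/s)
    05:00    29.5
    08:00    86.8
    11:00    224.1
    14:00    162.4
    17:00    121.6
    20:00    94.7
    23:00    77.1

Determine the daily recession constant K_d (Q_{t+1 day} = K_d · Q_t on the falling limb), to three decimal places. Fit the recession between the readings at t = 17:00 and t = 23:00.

Between t = 17:00 and t = 23:00 the flow falls from 121.6 to 77.1 m³/s over 2×3 h = 6 h.
Per-interval ratio K = (77.1/121.6)^(1/2) = 0.7963; K_d = K^(24/3) = 0.162.

K_d ≈ 0.162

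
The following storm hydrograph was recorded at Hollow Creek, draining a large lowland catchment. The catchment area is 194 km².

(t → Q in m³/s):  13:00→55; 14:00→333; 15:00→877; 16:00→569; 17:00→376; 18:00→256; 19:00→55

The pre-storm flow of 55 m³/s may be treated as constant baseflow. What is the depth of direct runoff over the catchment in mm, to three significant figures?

Direct runoff: 0.0, 278.0, 822.0, 514.0, 321.0, 201.0, 0.0 m³/s; ΣQ_DR = 2136 m³/s.
V = ΣQ_DR · Δt = 2136 × 3600 s = 7.690 × 10^6 m³.
Over A = 194 km², depth = V / A = 39.6 mm.

d ≈ 39.6 mm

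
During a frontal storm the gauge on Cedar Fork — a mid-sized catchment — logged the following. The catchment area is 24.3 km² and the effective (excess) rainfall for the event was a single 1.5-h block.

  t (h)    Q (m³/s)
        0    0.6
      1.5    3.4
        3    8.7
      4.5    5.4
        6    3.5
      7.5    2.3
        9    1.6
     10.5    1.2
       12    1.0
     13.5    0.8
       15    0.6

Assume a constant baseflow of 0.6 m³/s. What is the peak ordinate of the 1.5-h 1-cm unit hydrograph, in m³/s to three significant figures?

Direct runoff: 0.0, 2.8, 8.1, 4.8, 2.9, 1.7, 1.0, 0.6, 0.4, 0.2, 0.0 m³/s; ΣQ_DR = 22.50 m³/s, peak = 8.1 m³/s.
Runoff depth d = ΣQ_DR·Δt / A = 22.50 × 5400 / (24.3 km²) = 5.000 mm.
The 1-cm UH is the DRH scaled by (10 mm)/d, so U_p = 8.1 × 10/5.000 = 16.2 m³/s.

U_p ≈ 16.2 m³/s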